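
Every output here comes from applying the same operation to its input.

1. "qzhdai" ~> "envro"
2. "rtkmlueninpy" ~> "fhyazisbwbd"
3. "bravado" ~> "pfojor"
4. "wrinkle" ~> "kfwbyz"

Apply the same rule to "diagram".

In each case the input is transformed by: delete the last character, then shift every letter 12 places backward in the alphabet (wrapping around).
Starting from "diagram": after the first operation, "diagra"; after the second, "rwoufo".

rwoufo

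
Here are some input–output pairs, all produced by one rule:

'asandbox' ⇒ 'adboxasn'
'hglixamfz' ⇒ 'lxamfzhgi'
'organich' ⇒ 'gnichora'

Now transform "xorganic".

ranicxog

What's happening: move the first 3 characters to the end (rotate left by 3), then swap the first and last characters.
On "xorganic": the first step gives "ganicxor", and the second then gives "ranicxog".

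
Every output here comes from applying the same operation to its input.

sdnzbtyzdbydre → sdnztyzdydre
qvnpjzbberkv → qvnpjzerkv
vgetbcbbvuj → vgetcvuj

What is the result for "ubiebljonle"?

uieljonle

Rule — remove every "b".
So "ubiebljonle" becomes "uieljonle".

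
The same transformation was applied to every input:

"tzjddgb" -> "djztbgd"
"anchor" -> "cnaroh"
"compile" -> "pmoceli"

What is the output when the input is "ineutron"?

The transformation: reverse the string, then move the first 3 characters to the end (rotate left by 3).
Working it through for "ineutron": intermediate "nortueni", final "tueninor".

tueninor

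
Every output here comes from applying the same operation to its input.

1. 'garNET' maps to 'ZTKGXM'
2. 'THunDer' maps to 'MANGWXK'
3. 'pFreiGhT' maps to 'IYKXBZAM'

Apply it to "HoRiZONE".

AHKBSHGX

Each output is the input with this applied: shift every letter 7 places backward in the alphabet (wrapping around), then convert every letter to uppercase.
Starting from "HoRiZONE": after the first operation, "AhKbSHGX"; after the second, "AHKBSHGX".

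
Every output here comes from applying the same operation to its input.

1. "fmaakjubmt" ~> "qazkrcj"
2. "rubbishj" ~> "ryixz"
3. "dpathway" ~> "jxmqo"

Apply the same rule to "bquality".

The transformation: shift every letter 10 places backward in the alphabet (wrapping around), then delete the first 3 characters.
Working it through for "bquality": intermediate "rgkqbyjo", final "qbyjo".

qbyjo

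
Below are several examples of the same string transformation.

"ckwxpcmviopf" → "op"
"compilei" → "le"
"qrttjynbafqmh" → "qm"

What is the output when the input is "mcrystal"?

ta

Looking at the pairs, the operation is to delete the last character, then keep only the last 2 characters.
Applying that to "mcrystal" gives "ta".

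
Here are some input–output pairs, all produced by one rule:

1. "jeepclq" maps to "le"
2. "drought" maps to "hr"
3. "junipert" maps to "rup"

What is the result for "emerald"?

lm

Each output is the input with this applied: move the last 3 characters to the front (rotate right by 3), then keep one character in every 3, starting at position 2 (positions 2nd, 5th, 8th, ...).
Working it through for "emerald": intermediate "aldemer", final "lm".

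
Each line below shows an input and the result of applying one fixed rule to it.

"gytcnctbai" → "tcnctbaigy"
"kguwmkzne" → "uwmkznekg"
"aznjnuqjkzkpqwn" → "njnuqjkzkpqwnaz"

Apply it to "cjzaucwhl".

zaucwhlcj

The transformation: move the first 2 characters to the end (rotate left by 2).
Applying that to "cjzaucwhl" gives "zaucwhlcj".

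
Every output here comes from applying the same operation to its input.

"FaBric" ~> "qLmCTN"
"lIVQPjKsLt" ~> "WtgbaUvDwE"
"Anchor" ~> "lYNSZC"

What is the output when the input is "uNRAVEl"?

The rule is to flip the case of every letter, then shift every letter 11 places forward in the alphabet (wrapping around).
On "uNRAVEl": the first step gives "UnraveL", and the second then gives "FyclgpW".

FyclgpW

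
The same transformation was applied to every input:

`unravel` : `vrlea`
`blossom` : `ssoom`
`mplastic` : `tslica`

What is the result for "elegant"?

tngea

Each output is the input with this applied: delete the first 2 characters, then sort the characters into reverse alphabetical order.
On "elegant": the first step gives "egant", and the second then gives "tngea".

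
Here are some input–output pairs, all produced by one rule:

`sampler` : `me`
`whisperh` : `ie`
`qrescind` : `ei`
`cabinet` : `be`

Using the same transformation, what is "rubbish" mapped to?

bs

Rule — keep one character in every 3, starting at position 3 (positions 3rd, 6th, 9th, ...).
"rubbish" → "bs".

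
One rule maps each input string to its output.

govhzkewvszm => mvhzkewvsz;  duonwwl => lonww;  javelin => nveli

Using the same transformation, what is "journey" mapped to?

yurne

In each case the input is transformed by: delete the first 2 characters, then move the last character to the front.
"journey" → "yurne".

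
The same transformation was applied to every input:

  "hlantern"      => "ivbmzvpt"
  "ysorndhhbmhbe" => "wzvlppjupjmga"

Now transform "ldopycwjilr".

Looking at the pairs, the operation is to shift every letter 8 places forward in the alphabet (wrapping around), then move the first 2 characters to the end (rotate left by 2).
On "ldopycwjilr": the first step gives "tlwxgkerqtz", and the second then gives "wxgkerqtztl".

wxgkerqtztl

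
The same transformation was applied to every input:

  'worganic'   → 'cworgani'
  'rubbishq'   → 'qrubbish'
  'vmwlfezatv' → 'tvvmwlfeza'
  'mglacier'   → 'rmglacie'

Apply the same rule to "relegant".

The pattern: swap the front and back halves of the string, then move the first 3 characters to the end (rotate left by 3).
Applying both steps to "relegant": "gantrele", then "trelegan".

trelegan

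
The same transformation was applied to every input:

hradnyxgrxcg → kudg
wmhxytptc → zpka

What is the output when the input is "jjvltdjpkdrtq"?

mmyo

In each case the input is transformed by: shift every letter 3 places forward in the alphabet (wrapping around), then keep only the first 4 characters.
"jjvltdjpkdrtq" → "mmyowgmsnguwt" → "mmyo".
(Check on "wmhxytptc": → "zpkabwswf" → "zpka" ✓)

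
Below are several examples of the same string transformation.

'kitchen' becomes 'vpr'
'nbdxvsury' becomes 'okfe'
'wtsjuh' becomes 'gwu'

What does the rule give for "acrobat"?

pbn

The rule is to keep every other character starting from the second (positions 2nd, 4th, 6th, ...), then shift every letter 13 places forward in the alphabet (wrapping around) — i.e. ROT13.
So "acrobat" becomes "pbn".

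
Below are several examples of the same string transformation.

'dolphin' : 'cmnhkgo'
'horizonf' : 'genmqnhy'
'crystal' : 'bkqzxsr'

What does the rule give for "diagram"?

clhzzqf

The rule is to take characters alternately from the front and the back (1st, last, 2nd, 2nd-last, ...), then shift every letter 1 place backward in the alphabet (wrapping around).
"diagram" → "dmiaarg" → "clhzzqf".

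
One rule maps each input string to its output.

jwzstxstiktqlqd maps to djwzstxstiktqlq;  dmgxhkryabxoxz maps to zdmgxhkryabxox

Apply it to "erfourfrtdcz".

zerfourfrtdc

Rule — move the last character to the front.
Applying that to "erfourfrtdcz" gives "zerfourfrtdc".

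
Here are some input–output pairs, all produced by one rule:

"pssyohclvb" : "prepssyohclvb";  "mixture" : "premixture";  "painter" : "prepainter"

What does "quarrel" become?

Rule — prepend "pre".
Doing the same to "quarrel": "prequarrel".

prequarrel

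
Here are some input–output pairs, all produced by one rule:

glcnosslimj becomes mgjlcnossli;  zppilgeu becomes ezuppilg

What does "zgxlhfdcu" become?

czugxlhfd

Looking at the pairs, the operation is to swap the first and last characters, then move the last 2 characters to the front (rotate right by 2).
Applying both steps to "zgxlhfdcu": "ugxlhfdcz", then "czugxlhfd".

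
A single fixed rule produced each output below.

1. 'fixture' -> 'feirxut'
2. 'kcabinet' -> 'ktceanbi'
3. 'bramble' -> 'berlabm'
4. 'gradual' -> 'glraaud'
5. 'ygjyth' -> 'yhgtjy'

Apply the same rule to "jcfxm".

The rule is to take characters alternately from the front and the back (1st, last, 2nd, 2nd-last, ...).
"jcfxm" → "jmcxf".

jmcxf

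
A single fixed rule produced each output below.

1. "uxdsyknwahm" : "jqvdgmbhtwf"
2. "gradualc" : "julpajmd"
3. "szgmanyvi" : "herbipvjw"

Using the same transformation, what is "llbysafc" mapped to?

joluukhb

In each case the input is transformed by: shift every letter 9 places forward in the alphabet (wrapping around), then move the last 3 characters to the front (rotate right by 3).
So "llbysafc" becomes "joluukhb".
(Check on "szgmanyvi": → "bipvjwher" → "herbipvjw" ✓)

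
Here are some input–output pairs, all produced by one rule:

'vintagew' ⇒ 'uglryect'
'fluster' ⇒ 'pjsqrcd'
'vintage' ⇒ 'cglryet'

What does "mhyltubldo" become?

Rule — shift every letter 2 places backward in the alphabet (wrapping around), then swap the first and last characters.
On "mhyltubldo": the first step gives "kfwjrszjbm", and the second then gives "mfwjrszjbk".

mfwjrszjbk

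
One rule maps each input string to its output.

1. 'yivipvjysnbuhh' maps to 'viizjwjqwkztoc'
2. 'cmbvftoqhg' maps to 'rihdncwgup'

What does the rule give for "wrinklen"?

mfoxsjol

Rule — move the last 3 characters to the front (rotate right by 3), then shift every letter 1 place forward in the alphabet (wrapping around).
For "wrinklen", step one produces "lenwrink"; step two turns that into "mfoxsjol".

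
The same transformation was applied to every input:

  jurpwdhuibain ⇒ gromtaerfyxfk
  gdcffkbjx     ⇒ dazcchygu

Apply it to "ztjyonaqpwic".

What's happening: shift every letter 3 places backward in the alphabet (wrapping around).
Doing the same to "ztjyonaqpwic": "wqgvlkxnmtfz".

wqgvlkxnmtfz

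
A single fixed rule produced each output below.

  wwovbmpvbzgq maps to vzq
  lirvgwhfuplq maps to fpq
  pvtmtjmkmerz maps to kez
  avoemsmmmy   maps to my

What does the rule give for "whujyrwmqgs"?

Rule — keep every other character starting from the second (positions 2nd, 4th, 6th, ...), then delete the first 3 characters.
On "whujyrwmqgs": the first step gives "hjrmg", and the second then gives "mg".

mg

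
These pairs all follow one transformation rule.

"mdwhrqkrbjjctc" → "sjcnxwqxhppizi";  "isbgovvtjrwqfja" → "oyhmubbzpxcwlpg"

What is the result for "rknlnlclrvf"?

What's happening: shift every letter 6 places forward in the alphabet (wrapping around).
So "rknlnlclrvf" becomes "xqtrtrirxbl".

xqtrtrirxbl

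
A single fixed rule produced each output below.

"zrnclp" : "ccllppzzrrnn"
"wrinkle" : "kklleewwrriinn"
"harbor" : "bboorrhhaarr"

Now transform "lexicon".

Looking at the pairs, the operation is to move the last 3 characters to the front (rotate right by 3), then double every character.
Working it through for "lexicon": intermediate "conlexi", final "ccoonnlleexxii".

ccoonnlleexxii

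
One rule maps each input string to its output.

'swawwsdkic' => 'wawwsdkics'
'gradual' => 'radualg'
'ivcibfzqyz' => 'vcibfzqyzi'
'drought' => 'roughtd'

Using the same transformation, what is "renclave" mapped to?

Rule — move the first character to the end.
Doing the same to "renclave": "enclaver".

enclaver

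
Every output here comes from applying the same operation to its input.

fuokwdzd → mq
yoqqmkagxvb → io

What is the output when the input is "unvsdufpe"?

cr

The pattern: shift every letter 13 places forward in the alphabet (wrapping around) — i.e. ROT13, then keep only the last 2 characters.
On "unvsdufpe" that produces "cr".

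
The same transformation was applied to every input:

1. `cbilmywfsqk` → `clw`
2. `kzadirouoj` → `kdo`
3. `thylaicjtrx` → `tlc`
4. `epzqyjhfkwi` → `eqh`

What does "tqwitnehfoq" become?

tie

The pattern: delete the last 2 characters, then keep one character in every 3, starting at position 1 (positions 1st, 4th, 7th, ...).
Applying both steps to "tqwitnehfoq": "tqwitnehf", then "tie".
(Check on "epzqyjhfkwi": → "epzqyjhfk" → "eqh" ✓)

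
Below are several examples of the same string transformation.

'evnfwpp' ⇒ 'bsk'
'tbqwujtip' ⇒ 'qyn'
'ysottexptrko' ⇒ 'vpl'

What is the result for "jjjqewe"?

ggg

Each output is the input with this applied: shift every letter 3 places backward in the alphabet (wrapping around), then keep only the first 3 characters.
On "jjjqewe": the first step gives "gggnbtb", and the second then gives "ggg".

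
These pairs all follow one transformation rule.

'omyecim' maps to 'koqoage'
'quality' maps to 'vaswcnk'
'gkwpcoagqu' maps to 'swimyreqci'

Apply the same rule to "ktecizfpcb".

edmvgekbhr

Looking at the pairs, the operation is to move the last 2 characters to the front (rotate right by 2), then shift every letter 2 places forward in the alphabet (wrapping around).
"ktecizfpcb" → "cbktecizfp" → "edmvgekbhr".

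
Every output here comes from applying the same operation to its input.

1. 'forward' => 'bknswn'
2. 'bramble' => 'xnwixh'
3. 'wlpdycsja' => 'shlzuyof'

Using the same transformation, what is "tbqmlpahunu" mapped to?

The rule is to delete the last character, then shift every letter 4 places backward in the alphabet (wrapping around).
Applying both steps to "tbqmlpahunu": "tbqmlpahun", then "pxmihlwdqj".

pxmihlwdqj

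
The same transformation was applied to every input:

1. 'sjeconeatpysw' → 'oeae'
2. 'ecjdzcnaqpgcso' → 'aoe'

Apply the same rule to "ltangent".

ea

The rule is to move the first 3 characters to the end (rotate left by 3), then keep only the vowels.
Starting from "ltangent": after the first operation, "ngentlta"; after the second, "ea".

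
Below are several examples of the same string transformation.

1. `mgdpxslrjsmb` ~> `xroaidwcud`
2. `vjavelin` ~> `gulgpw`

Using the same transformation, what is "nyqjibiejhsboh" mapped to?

yjbutmtpusdm

The pattern: shift every letter 11 places forward in the alphabet (wrapping around), then delete the last 2 characters.
"nyqjibiejhsboh" → "yjbutmtpusdmzs" → "yjbutmtpusdm".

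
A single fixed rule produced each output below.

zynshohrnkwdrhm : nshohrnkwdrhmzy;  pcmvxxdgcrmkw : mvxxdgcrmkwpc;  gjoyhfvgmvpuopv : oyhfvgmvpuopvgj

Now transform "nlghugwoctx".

ghugwoctxnl

The transformation: move the first 2 characters to the end (rotate left by 2).
Doing the same to "nlghugwoctx": "ghugwoctxnl".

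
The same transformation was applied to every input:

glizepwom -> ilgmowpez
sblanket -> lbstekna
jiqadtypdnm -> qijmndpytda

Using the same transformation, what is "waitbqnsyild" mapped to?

The pattern: reverse the string, then move the last 3 characters to the front (rotate right by 3).
Working it through for "waitbqnsyild": intermediate "dliysnqbtiaw", final "iawdliysnqbt".

iawdliysnqbt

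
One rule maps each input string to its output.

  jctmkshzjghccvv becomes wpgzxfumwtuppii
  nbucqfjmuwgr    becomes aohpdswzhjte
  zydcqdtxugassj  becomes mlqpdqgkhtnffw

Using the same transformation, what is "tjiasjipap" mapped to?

gwvnfwvcnc

In each case the input is transformed by: shift every letter 13 places forward in the alphabet (wrapping around) — i.e. ROT13.
So "tjiasjipap" becomes "gwvnfwvcnc".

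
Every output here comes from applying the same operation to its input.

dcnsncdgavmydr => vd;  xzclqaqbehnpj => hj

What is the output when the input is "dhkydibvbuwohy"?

What's happening: keep one character in every 3, starting at position 1 (positions 1st, 4th, 7th, ...), then delete the first 3 characters.
Doing the same to "dhkydibvbuwohy": "uh".
(Check on "dcnsncdgavmydr": → "dsdvd" → "vd" ✓)

uh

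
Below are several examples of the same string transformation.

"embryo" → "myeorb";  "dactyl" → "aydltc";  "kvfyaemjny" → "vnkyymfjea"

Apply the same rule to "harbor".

aohrbr

What's happening: swap each adjacent pair of characters (1↔2, 3↔4, ...), then take characters alternately from the front and the back (1st, last, 2nd, 2nd-last, ...).
"harbor" → "aohrbr".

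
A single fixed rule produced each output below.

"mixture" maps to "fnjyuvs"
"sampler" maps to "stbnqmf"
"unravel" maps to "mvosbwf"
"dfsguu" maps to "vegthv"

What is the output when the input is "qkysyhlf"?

What's happening: move the last character to the front, then shift every letter 1 place forward in the alphabet (wrapping around).
Applying both steps to "qkysyhlf": "fqkysyhl", then "grlztzim".
(Check on "unravel": → "lunrave" → "mvosbwf" ✓)

grlztzim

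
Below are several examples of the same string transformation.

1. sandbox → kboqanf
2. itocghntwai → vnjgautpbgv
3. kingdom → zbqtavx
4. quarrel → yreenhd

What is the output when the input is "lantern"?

The rule is to reverse the string, then shift every letter 13 places forward in the alphabet (wrapping around) — i.e. ROT13.
Working it through for "lantern": intermediate "nretnal", final "aergany".
(Check on "sandbox": → "xobdnas" → "kboqanf" ✓)

aergany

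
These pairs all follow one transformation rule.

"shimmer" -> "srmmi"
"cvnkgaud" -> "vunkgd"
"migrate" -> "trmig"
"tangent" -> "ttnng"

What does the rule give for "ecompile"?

Each output is the input with this applied: sort the characters into reverse alphabetical order, then delete the last 2 characters.
Working it through for "ecompile": intermediate "pomlieec", final "pomlie".

pomlie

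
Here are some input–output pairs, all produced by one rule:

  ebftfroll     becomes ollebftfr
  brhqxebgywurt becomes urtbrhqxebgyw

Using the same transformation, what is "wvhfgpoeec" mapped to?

What's happening: move the last 3 characters to the front (rotate right by 3).
"wvhfgpoeec" → "eecwvhfgpo".

eecwvhfgpo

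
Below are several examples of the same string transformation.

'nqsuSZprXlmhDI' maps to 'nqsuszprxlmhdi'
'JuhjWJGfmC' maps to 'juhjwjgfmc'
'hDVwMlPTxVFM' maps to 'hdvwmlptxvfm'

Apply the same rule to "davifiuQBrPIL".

davifiuqbrpil

What's happening: convert every letter to lowercase.
Applying that to "davifiuQBrPIL" gives "davifiuqbrpil".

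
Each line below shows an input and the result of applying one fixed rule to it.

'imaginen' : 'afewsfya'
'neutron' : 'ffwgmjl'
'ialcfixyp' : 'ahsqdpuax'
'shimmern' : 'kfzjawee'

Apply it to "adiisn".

sfvkaa

In each case the input is transformed by: take characters alternately from the front and the back (1st, last, 2nd, 2nd-last, ...), then shift every letter 8 places backward in the alphabet (wrapping around).
On "adiisn": the first step gives "andsii", and the second then gives "sfvkaa".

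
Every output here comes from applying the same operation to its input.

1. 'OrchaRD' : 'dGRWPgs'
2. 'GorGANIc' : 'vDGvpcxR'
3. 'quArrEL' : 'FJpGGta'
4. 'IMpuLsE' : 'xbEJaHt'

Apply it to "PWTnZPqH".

Looking at the pairs, the operation is to shift every letter 11 places backward in the alphabet (wrapping around), then flip the case of every letter.
For "PWTnZPqH" the result is "eliCoeFw".

eliCoeFw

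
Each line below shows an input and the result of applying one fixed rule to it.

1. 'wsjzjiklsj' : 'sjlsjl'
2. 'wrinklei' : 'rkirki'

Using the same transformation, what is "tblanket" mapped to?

Looking at the pairs, the operation is to keep one character in every 3, starting at position 2 (positions 2nd, 5th, 8th, ...), then write the whole string twice.
Starting from "tblanket": after the first operation, "bnt"; after the second, "bntbnt".

bntbnt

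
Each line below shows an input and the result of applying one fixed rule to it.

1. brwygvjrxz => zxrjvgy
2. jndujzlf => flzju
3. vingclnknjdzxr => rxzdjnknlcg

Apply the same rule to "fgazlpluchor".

rohculplz

In each case the input is transformed by: reverse the string, then delete the last 3 characters.
"fgazlpluchor" → "rohculplzagf" → "rohculplz".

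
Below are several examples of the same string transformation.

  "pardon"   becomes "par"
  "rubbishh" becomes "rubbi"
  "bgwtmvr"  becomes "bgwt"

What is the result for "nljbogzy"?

nljbo

Rule — delete the last 3 characters.
Applying that to "nljbogzy" gives "nljbo".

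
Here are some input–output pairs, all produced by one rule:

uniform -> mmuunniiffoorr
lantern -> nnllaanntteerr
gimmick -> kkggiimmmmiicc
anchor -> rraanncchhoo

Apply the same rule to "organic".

In each case the input is transformed by: double every character, then move the last 2 characters to the front (rotate right by 2).
For "organic", step one produces "oorrggaanniicc"; step two turns that into "ccoorrggaannii".

ccoorrggaannii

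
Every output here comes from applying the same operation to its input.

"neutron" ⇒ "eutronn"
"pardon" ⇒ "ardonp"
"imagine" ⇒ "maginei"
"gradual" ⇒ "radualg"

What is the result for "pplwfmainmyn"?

Looking at the pairs, the operation is to move the first character to the end.
On "pplwfmainmyn" that produces "plwfmainmynp".

plwfmainmynp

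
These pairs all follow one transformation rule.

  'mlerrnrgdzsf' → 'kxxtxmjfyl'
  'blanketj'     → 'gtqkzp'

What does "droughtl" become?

uamnzr

What's happening: delete the first 2 characters, then shift every letter 6 places forward in the alphabet (wrapping around).
For "droughtl" the result is "uamnzr".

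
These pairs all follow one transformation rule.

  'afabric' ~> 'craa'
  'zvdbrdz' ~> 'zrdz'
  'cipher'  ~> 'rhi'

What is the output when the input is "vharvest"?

The pattern: reverse the string, then keep every other character starting from the first (positions 1st, 3rd, 5th, ...).
Working it through for "vharvest": intermediate "tsevrahv", final "terh".

terh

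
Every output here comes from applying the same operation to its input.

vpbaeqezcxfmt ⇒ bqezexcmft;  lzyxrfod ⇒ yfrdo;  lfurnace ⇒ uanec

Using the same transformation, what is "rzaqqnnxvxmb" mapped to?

anqxnxvbm

The transformation: swap each adjacent pair of characters (1↔2, 3↔4, ...), then delete the first 3 characters.
For "rzaqqnnxvxmb", step one produces "zrqanqxnxvbm"; step two turns that into "anqxnxvbm".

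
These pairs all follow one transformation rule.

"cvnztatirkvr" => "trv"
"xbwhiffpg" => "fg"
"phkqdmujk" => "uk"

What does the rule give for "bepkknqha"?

qa

Rule — keep every other character starting from the first (positions 1st, 3rd, 5th, ...), then delete the first 3 characters.
For "bepkknqha" the result is "qa".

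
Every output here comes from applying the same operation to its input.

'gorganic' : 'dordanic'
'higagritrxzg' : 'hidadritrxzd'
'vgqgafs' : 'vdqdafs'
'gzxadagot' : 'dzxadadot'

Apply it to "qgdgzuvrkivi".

qdddzuvrkivi

In each case the input is transformed by: replace every "g" with "d".
"qgdgzuvrkivi" → "qdddzuvrkivi".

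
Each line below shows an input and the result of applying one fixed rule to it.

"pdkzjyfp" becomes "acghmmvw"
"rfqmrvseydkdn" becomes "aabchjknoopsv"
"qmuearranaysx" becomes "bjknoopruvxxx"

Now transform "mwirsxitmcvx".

ffjjopqstuuz

In each case the input is transformed by: shift every letter 3 places backward in the alphabet (wrapping around), then sort the characters into alphabetical order.
"mwirsxitmcvx" → "jtfopufqjzsu" → "ffjjopqstuuz".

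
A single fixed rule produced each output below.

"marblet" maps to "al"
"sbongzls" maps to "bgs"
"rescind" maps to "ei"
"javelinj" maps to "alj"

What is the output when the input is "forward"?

Rule — keep one character in every 3, starting at position 2 (positions 2nd, 5th, 8th, ...).
So "forward" becomes "oa".

oa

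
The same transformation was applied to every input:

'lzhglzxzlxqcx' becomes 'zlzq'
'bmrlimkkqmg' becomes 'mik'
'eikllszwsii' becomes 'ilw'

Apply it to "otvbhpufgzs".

thf

The pattern: delete the last 2 characters, then keep one character in every 3, starting at position 2 (positions 2nd, 5th, 8th, ...).
On "otvbhpufgzs" that produces "thf".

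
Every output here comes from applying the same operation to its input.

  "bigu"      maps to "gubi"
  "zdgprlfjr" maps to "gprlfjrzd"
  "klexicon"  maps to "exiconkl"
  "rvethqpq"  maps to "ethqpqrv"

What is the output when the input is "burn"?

The rule is to move the first 2 characters to the end (rotate left by 2).
Doing the same to "burn": "rnbu".

rnbu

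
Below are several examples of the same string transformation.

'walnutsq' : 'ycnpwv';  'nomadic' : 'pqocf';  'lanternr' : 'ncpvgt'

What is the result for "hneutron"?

jpgwvt

In each case the input is transformed by: delete the last 2 characters, then shift every letter 2 places forward in the alphabet (wrapping around).
Working it through for "hneutron": intermediate "hneutr", final "jpgwvt".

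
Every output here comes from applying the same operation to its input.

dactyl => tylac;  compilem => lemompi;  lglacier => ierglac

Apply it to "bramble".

bleram

What's happening: delete the first character, then move the last 3 characters to the front (rotate right by 3).
Starting from "bramble": after the first operation, "ramble"; after the second, "bleram".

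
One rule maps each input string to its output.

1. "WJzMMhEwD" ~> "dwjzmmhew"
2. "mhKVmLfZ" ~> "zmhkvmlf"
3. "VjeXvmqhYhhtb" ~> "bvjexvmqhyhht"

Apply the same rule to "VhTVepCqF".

fvhtvepcq

What's happening: move the last character to the front, then convert every letter to lowercase.
On "VhTVepCqF": the first step gives "FVhTVepCq", and the second then gives "fvhtvepcq".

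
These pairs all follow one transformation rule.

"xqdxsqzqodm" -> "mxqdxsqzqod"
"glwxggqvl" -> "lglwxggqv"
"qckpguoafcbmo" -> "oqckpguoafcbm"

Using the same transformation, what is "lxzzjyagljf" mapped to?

What's happening: move the last character to the front.
On "lxzzjyagljf" that produces "flxzzjyaglj".

flxzzjyaglj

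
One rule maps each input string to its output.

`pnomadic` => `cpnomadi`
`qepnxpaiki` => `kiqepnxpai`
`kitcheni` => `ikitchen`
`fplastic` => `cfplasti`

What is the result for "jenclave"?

ejenclav

The transformation: swap the front and back halves of the string, then move the first 3 characters to the end (rotate left by 3).
Working it through for "jenclave": intermediate "lavejenc", final "ejenclav".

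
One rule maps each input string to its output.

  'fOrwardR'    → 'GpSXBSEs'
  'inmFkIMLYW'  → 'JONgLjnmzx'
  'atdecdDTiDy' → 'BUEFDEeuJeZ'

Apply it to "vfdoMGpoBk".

What's happening: flip the case of every letter, then shift every letter 1 place forward in the alphabet (wrapping around).
For "vfdoMGpoBk", step one produces "VFDOmgPObK"; step two turns that into "WGEPnhQPcL".

WGEPnhQPcL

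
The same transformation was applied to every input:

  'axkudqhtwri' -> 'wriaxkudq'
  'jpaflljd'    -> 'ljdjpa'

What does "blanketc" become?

etcbla

Rule — move the last 3 characters to the front (rotate right by 3), then delete the last 2 characters.
For "blanketc", step one produces "etcblank"; step two turns that into "etcbla".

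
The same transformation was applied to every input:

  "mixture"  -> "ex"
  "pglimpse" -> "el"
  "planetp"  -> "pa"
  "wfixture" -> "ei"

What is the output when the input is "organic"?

The transformation: move the last 3 characters to the front (rotate right by 3), then keep one character in every 3, starting at position 3 (positions 3rd, 6th, 9th, ...).
Applying both steps to "organic": "nicorga", then "cg".

cg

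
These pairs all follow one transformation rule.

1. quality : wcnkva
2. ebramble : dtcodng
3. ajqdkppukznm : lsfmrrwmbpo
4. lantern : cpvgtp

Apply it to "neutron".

gwvtqp

The rule is to delete the first character, then shift every letter 2 places forward in the alphabet (wrapping around).
"neutron" → "eutron" → "gwvtqp".
(Check on "lantern": → "antern" → "cpvgtp" ✓)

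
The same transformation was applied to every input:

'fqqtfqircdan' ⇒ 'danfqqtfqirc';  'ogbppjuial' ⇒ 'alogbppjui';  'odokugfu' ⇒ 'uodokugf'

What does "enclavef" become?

fenclave

Looking at the pairs, the operation is to swap the front and back halves of the string, then move the first 3 characters to the end (rotate left by 3).
On "enclavef" that produces "fenclave".
(Check on "fqqtfqircdan": → "ircdanfqqtfq" → "danfqqtfqirc" ✓)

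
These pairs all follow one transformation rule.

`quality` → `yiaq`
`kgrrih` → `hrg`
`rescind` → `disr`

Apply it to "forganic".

cngo

The transformation: reverse the string, then keep every other character starting from the first (positions 1st, 3rd, 5th, ...).
"forganic" → "cinagrof" → "cngo".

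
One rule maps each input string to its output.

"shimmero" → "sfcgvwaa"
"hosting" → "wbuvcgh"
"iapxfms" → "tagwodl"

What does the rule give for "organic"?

bwqcfuo

Rule — move the last 3 characters to the front (rotate right by 3), then shift every letter 12 places backward in the alphabet (wrapping around).
Starting from "organic": after the first operation, "nicorga"; after the second, "bwqcfuo".
(Check on "shimmero": → "eroshimm" → "sfcgvwaa" ✓)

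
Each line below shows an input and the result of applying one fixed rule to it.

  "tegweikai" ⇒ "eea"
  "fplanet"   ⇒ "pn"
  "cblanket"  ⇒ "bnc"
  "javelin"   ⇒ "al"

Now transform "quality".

ui

The pattern: swap the first and last characters, then keep one character in every 3, starting at position 2 (positions 2nd, 5th, 8th, ...).
Working it through for "quality": intermediate "yualitq", final "ui".
(Check on "javelin": → "navelij" → "al" ✓)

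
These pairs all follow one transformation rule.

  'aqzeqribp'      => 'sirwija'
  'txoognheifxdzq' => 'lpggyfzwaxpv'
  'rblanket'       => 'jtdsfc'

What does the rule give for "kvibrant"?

cnatjs

The transformation: shift every letter 8 places backward in the alphabet (wrapping around), then delete the last 2 characters.
So "kvibrant" becomes "cnatjs".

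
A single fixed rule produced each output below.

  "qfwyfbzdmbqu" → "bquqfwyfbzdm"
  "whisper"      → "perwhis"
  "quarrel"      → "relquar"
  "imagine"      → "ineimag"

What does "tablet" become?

The rule is to move the last 3 characters to the front (rotate right by 3).
On "tablet" that produces "lettab".

lettab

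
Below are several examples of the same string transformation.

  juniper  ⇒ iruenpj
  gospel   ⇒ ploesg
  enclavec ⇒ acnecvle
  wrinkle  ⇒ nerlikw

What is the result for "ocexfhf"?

xfchefo

Each output is the input with this applied: take characters alternately from the front and the back (1st, last, 2nd, 2nd-last, ...), then swap the first and last characters.
On "ocexfhf": the first step gives "ofchefx", and the second then gives "xfchefo".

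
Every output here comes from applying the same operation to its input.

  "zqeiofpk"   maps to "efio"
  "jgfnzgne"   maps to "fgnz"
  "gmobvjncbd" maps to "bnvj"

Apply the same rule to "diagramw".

The pattern: take characters alternately from the front and the back (1st, last, 2nd, 2nd-last, ...), then keep only the last 4 characters.
"diagramw" → "aagr".

aagr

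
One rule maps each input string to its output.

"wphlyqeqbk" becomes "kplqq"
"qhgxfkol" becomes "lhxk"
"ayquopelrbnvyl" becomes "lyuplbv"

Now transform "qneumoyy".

The rule is to keep every other character starting from the second (positions 2nd, 4th, 6th, ...), then move the last character to the front.
"qneumoyy" → "nuoy" → "ynuo".

ynuo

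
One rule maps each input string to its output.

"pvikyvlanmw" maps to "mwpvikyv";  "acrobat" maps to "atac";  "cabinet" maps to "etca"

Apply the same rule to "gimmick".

Looking at the pairs, the operation is to move the last 2 characters to the front (rotate right by 2), then delete the last 3 characters.
On "gimmick": the first step gives "ckgimmi", and the second then gives "ckgi".

ckgi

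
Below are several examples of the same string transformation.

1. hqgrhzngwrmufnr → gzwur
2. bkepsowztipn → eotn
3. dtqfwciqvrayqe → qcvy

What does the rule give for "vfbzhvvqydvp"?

The pattern: keep one character in every 3, starting at position 3 (positions 3rd, 6th, 9th, ...).
Doing the same to "vfbzhvvqydvp": "bvyp".

bvyp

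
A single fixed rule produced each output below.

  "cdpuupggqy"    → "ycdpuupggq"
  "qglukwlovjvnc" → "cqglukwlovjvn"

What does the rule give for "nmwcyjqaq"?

Each output is the input with this applied: move the last character to the front.
For "nmwcyjqaq" the result is "qnmwcyjqa".

qnmwcyjqa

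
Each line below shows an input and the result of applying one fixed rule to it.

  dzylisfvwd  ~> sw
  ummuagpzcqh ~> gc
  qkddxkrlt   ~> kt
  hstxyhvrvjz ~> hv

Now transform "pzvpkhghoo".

ho

The rule is to keep one character in every 3, starting at position 3 (positions 3rd, 6th, 9th, ...), then delete the first character.
Working it through for "pzvpkhghoo": intermediate "vho", final "ho".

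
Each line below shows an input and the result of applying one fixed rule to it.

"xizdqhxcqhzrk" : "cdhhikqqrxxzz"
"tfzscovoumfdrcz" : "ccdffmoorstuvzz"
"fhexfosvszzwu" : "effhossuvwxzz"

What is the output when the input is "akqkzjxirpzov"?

aijkkopqrvxzz

The transformation: sort the characters into alphabetical order.
For "akqkzjxirpzov" the result is "aijkkopqrvxzz".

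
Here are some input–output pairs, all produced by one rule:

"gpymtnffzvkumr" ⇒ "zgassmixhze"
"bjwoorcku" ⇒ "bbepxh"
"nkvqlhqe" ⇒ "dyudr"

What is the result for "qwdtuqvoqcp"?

Each output is the input with this applied: delete the first 3 characters, then shift every letter 13 places forward in the alphabet (wrapping around) — i.e. ROT13.
For "qwdtuqvoqcp", step one produces "tuqvoqcp"; step two turns that into "ghdibdpc".
(Check on "bjwoorcku": → "oorcku" → "bbepxh" ✓)

ghdibdpc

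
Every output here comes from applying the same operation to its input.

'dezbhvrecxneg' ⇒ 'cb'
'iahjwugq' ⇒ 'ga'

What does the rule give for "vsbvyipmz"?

The pattern: sort the characters into reverse alphabetical order, then keep only the last 2 characters.
Working it through for "vsbvyipmz": intermediate "zyvvspmib", final "ib".
(Check on "dezbhvrecxneg": → "zxvrnhgeeedcb" → "cb" ✓)

ib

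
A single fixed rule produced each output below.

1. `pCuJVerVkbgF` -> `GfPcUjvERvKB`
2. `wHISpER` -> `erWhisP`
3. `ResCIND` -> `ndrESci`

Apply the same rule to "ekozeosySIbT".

What's happening: move the last 2 characters to the front (rotate right by 2), then flip the case of every letter.
Working it through for "ekozeosySIbT": intermediate "bTekozeosySI", final "BtEKOZEOSYsi".

BtEKOZEOSYsi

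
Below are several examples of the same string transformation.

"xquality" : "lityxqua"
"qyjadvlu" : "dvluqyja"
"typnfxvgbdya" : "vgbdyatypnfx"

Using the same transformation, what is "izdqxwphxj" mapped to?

The pattern: swap the front and back halves of the string.
Doing the same to "izdqxwphxj": "wphxjizdqx".

wphxjizdqx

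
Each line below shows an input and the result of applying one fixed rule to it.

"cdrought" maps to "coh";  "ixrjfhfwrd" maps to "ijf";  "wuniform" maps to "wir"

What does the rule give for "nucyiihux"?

Each output is the input with this applied: delete the last character, then keep one character in every 3, starting at position 1 (positions 1st, 4th, 7th, ...).
For "nucyiihux", step one produces "nucyiihu"; step two turns that into "nyh".

nyh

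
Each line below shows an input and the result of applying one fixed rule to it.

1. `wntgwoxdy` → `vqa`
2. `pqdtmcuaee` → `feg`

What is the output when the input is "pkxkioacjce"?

Each output is the input with this applied: keep one character in every 3, starting at position 3 (positions 3rd, 6th, 9th, ...), then shift every letter 2 places forward in the alphabet (wrapping around).
"pkxkioacjce" → "xoj" → "zql".

zql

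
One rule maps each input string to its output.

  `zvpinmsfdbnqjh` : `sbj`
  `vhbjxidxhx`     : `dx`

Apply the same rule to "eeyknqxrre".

Each output is the input with this applied: keep one character in every 3, starting at position 1 (positions 1st, 4th, 7th, ...), then delete the first 2 characters.
On "eeyknqxrre": the first step gives "ekxe", and the second then gives "xe".

xe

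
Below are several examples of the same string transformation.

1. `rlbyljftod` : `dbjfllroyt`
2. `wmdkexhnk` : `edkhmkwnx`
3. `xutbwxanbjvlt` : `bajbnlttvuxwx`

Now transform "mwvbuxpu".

mbupvuxw

What's happening: sort the characters into alphabetical order, then swap each adjacent pair of characters (1↔2, 3↔4, ...).
Starting from "mwvbuxpu": after the first operation, "bmpuuvwx"; after the second, "mbupvuxw".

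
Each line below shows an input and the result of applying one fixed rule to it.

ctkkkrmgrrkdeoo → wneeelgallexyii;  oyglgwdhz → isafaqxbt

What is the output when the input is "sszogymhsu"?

mmtiasgbmo

What's happening: shift every letter 6 places backward in the alphabet (wrapping around).
So "sszogymhsu" becomes "mmtiasgbmo".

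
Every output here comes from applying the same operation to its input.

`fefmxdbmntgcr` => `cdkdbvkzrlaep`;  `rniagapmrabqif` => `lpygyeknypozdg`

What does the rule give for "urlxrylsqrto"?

Looking at the pairs, the operation is to shift every letter 2 places backward in the alphabet (wrapping around), then swap each adjacent pair of characters (1↔2, 3↔4, ...).
Working it through for "urlxrylsqrto": intermediate "spjvpwjqoprm", final "psvjwpqjpomr".

psvjwpqjpomr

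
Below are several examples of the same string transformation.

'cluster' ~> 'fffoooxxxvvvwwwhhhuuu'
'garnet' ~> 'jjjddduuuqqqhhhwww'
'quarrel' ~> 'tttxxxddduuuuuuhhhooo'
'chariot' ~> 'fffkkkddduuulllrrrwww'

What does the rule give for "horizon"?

In each case the input is transformed by: repeat every character 3 times, then shift every letter 3 places forward in the alphabet (wrapping around).
Working it through for "horizon": intermediate "hhhooorrriiizzzooonnn", final "kkkrrruuulllcccrrrqqq".

kkkrrruuulllcccrrrqqq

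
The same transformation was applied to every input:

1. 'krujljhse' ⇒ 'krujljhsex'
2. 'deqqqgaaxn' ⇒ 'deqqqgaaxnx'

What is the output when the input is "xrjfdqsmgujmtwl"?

In each case the input is transformed by: append "x".
Applying that to "xrjfdqsmgujmtwl" gives "xrjfdqsmgujmtwlx".

xrjfdqsmgujmtwlx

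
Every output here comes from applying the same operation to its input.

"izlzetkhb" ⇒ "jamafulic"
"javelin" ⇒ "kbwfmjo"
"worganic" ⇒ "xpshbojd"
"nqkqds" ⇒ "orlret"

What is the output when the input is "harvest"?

The transformation: shift every letter 1 place forward in the alphabet (wrapping around).
"harvest" → "ibswftu".

ibswftu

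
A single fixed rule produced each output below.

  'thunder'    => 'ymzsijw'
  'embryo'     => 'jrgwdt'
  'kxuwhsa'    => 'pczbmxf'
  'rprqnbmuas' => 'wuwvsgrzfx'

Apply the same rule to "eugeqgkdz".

The rule is to shift every letter 5 places forward in the alphabet (wrapping around).
Applying that to "eugeqgkdz" gives "jzljvlpie".

jzljvlpie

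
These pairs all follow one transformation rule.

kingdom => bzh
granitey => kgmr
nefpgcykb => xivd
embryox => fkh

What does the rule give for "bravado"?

kow

Rule — keep every other character starting from the second (positions 2nd, 4th, 6th, ...), then shift every letter 7 places backward in the alphabet (wrapping around).
"bravado" → "rvd" → "kow".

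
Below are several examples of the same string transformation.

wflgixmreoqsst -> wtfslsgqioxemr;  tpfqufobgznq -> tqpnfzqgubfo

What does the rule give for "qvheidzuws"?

Each output is the input with this applied: take characters alternately from the front and the back (1st, last, 2nd, 2nd-last, ...).
On "qvheidzuws" that produces "qsvwhuezid".

qsvwhuezid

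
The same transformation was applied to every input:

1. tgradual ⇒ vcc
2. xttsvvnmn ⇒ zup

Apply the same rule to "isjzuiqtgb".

The transformation: shift every letter 2 places forward in the alphabet (wrapping around), then keep one character in every 3, starting at position 1 (positions 1st, 4th, 7th, ...).
Applying that to "isjzuiqtgb" gives "kbsd".
(Check on "xttsvvnmn": → "zvvuxxpop" → "zup" ✓)

kbsd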